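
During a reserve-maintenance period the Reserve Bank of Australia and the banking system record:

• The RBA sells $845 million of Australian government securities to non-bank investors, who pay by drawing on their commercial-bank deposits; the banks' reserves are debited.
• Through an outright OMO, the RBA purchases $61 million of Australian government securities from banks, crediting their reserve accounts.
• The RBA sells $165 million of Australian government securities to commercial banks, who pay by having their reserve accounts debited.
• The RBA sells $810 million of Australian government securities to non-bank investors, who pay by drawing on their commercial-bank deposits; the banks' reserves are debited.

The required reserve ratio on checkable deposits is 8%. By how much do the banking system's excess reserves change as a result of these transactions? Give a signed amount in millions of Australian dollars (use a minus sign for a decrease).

-$1626.6 million

Asset sale (to non-banks) $845 million: reserves −$845M, deposits −$845M.
OMO purchase (from banks) $61 million: reserves +$61M, deposits 0.
OMO sale (to banks) $165 million: reserves −$165M, deposits 0.
Asset sale (to non-banks) $810 million: reserves −$810M, deposits −$810M.
Totals: Δreserves = −$1759M, Δdeposits = −$1655M.
Δrequired reserves = 8% × −$1655M = −$132.4M.
Δexcess reserves = Δreserves − Δrequired = −$1759M − (−$132.4M) = -$1626.6 million.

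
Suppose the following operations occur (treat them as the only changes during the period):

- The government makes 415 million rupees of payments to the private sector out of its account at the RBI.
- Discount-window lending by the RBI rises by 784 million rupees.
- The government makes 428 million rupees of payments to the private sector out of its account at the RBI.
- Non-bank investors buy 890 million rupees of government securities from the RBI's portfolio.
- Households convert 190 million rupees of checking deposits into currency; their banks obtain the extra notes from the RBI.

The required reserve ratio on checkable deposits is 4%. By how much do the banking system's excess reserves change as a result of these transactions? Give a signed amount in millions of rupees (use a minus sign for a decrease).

Government spending 415 million rupees: reserves +415M, deposits +415M.
Discount-window loan 784 million rupees: reserves +784M, deposits 0.
Government spending 428 million rupees: reserves +428M, deposits +428M.
Asset sale (to non-banks) 890 million rupees: reserves −890M, deposits −890M.
Currency withdrawal 190 million rupees: reserves −190M, deposits −190M.
Totals: Δreserves = +547M, Δdeposits = −237M.
Δrequired reserves = 4% × −237M = −9.48M.
Δexcess reserves = Δreserves − Δrequired = +547M − (−9.48M) = +556.48 million.

+556.48 million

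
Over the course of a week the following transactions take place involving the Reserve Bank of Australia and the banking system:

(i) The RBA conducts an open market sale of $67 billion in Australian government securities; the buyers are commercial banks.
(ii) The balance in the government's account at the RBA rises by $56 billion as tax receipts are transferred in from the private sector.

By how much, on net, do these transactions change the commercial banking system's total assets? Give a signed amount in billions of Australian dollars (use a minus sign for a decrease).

-$56 billion

OMO sale (to banks) $67 billion: just an asset swap on bank balance sheets → 0.
Government account inflow $56 billion: bank balance sheets shrink → −$56B.
Net: 0 − 56 = -$56 billion.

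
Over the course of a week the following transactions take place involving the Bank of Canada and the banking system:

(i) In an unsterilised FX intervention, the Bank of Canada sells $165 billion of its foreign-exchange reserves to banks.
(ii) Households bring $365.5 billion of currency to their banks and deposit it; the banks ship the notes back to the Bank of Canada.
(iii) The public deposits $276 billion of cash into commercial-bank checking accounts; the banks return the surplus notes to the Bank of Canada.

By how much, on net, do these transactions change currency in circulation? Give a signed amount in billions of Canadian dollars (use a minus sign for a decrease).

-$641.5 billion

FX sale $165 billion: no currency enters or leaves circulation → 0.
Currency deposit $365.5 billion: notes return to the central bank → −$365.5B.
Currency deposit $276 billion: notes return to the central bank → −$276B.
Net: 0 − 365.5 − 276 = -$641.5 billion.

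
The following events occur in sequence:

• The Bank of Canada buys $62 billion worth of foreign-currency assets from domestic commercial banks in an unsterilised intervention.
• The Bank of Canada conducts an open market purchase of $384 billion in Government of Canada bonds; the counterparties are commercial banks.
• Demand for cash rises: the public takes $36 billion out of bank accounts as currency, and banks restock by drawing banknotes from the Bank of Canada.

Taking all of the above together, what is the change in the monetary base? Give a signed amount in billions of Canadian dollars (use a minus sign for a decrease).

+$446 billion

FX purchase $62 billion: Bank of Canada balance sheet expands → +$62B.
OMO purchase (from banks) $384 billion: Bank of Canada balance sheet expands → +$384B.
Currency withdrawal $36 billion: just a shift between currency and reserves — both are base money → 0.
Net: 62 + 384 + 0 = +$446 billion.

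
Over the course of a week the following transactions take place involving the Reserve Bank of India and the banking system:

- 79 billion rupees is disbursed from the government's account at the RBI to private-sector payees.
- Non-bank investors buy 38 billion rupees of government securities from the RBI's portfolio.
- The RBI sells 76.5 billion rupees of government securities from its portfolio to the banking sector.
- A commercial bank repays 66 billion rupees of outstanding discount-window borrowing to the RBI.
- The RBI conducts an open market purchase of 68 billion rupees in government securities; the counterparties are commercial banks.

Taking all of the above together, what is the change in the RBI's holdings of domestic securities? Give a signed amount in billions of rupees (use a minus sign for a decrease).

-46.5 billion

Government spending 79 billion rupees: the RBI's securities portfolio is untouched → 0.
Asset sale (to non-banks) 38 billion rupees: securities removed from the RBI's portfolio → −38B.
OMO sale (to banks) 76.5 billion rupees: securities removed from the RBI's portfolio → −76.5B.
Discount-window repayment 66 billion rupees: the RBI's securities portfolio is untouched → 0.
OMO purchase (from banks) 68 billion rupees: securities added to the RBI's portfolio → +68B.
Net: 0 − 38 − 76.5 + 0 + 68 = -46.5 billion.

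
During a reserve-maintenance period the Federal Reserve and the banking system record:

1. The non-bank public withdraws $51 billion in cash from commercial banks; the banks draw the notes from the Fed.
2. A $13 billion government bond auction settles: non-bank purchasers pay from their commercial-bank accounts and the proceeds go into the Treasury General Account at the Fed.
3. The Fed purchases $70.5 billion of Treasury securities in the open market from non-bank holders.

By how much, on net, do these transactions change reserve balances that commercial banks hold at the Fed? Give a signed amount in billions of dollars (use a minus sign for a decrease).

Fed balance sheet:
  Assets:      Securities +$70.5B
  Liabilities: Bank reserves +$6.5B, Currency in circulation +$51B, Government deposits +$13B
So the change in reserve balances that commercial banks hold at the Fed is +$6.5 billion.

+$6.5 billion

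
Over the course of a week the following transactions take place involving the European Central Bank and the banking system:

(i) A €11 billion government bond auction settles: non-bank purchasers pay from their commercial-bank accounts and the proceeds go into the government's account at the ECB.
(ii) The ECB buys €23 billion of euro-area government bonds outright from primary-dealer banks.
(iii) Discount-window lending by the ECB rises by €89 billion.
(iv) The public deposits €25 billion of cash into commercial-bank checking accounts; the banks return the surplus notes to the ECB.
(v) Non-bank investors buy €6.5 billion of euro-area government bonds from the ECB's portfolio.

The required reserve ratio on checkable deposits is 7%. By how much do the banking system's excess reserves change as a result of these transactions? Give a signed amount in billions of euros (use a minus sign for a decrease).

+€118.975 billion

Government account inflow €11 billion: reserves −€11B, deposits −€11B.
OMO purchase (from banks) €23 billion: reserves +€23B, deposits 0.
Discount-window loan €89 billion: reserves +€89B, deposits 0.
Currency deposit €25 billion: reserves +€25B, deposits +€25B.
Asset sale (to non-banks) €6.5 billion: reserves −€6.5B, deposits −€6.5B.
Totals: Δreserves = +€119.5B, Δdeposits = +€7.5B.
Δrequired reserves = 7% × +€7.5B = +€0.525B.
Δexcess reserves = Δreserves − Δrequired = +€119.5B − (+€0.525B) = +€118.975 billion.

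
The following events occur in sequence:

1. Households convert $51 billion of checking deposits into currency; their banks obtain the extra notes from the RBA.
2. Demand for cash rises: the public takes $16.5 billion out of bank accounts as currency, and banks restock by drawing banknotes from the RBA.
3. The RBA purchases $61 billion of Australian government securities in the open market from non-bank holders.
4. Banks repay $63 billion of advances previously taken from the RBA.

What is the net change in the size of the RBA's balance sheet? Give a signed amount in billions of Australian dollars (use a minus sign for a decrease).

-$2 billion

RBA balance sheet:
  Assets:      Securities +$61B, Loans to banks −$63B
  Liabilities: Bank reserves −$69.5B, Currency in circulation +$67.5B
Change in total RBA assets = -$2 billion.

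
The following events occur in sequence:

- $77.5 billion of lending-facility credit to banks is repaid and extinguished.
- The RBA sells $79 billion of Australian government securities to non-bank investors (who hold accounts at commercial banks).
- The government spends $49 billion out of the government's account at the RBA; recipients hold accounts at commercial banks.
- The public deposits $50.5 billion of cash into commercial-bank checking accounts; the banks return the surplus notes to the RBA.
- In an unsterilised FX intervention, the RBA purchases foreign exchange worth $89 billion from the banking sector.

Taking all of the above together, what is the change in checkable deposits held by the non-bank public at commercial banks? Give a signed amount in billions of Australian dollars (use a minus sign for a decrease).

Discount-window repayment $77.5 billion: the counterparty is a bank, so public deposits are unchanged → 0.
Asset sale (to non-banks) $79 billion: non-bank counterparties' bank balances fall → −$79B.
Government spending $49 billion: non-bank counterparties' bank balances rise → +$49B.
Currency deposit $50.5 billion: non-bank counterparties' bank balances rise → +$50.5B.
FX purchase $89 billion: the counterparty is a bank, so public deposits are unchanged → 0.
Net: 0 − 79 + 49 + 50.5 + 0 = +$20.5 billion.

+$20.5 billion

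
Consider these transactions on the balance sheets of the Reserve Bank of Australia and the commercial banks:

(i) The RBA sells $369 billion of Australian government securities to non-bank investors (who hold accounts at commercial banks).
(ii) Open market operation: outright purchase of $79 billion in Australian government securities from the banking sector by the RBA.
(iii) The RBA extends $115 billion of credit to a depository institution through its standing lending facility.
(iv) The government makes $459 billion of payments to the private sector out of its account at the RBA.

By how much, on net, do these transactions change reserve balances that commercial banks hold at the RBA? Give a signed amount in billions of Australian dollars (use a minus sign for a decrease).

RBA balance sheet:
  Assets:      Securities −$290B, Loans to banks +$115B
  Liabilities: Bank reserves +$284B, Government deposits −$459B
Commercial banking system:
  Assets:      Reserves at CB +$284B, Securities −$79B
  Liabilities: Checkable deposits +$90B, Borrowings from CB +$115B
So the change in reserve balances that commercial banks hold at the RBA is +$284 billion.

+$284 billion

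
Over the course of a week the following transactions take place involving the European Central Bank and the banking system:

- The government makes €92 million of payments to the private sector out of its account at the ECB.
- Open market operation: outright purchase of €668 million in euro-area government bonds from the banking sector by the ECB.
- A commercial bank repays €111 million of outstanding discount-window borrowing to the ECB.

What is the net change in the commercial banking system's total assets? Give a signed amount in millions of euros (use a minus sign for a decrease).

ECB balance sheet:
  Assets:      Securities +€668M, Loans to banks −€111M
  Liabilities: Bank reserves +€649M, Government deposits −€92M
Commercial banking system:
  Assets:      Reserves at CB +€649M, Securities −€668M
  Liabilities: Checkable deposits +€92M, Borrowings from CB −€111M
Change in total bank assets = -€19 million.

-€19 million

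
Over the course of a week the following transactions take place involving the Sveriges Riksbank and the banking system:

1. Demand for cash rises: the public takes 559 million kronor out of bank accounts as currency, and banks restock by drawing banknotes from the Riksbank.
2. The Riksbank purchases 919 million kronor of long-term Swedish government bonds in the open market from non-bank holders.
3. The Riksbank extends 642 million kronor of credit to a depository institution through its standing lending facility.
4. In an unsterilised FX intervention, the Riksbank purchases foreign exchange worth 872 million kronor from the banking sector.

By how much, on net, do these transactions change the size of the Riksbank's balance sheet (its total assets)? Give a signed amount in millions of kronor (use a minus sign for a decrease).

+2433 million

Currency withdrawal 559 million kronor: only the composition of liabilities changes → 0.
Asset purchase (from non-banks) 919 million kronor: a Riksbank asset is acquired → +919M.
Discount-window loan 642 million kronor: a Riksbank asset is acquired → +642M.
FX purchase 872 million kronor: a Riksbank asset is acquired → +872M.
Net: 0 + 919 + 642 + 872 = +2433 million.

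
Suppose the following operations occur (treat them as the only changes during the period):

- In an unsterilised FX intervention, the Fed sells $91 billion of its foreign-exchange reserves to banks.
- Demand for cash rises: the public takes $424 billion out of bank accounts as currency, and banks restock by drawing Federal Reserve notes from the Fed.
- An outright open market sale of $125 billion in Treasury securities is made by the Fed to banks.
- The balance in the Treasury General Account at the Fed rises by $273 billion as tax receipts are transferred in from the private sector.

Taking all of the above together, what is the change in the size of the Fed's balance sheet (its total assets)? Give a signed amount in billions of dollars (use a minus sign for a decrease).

Fed balance sheet:
  Assets:      Securities −$125B, Foreign assets −$91B
  Liabilities: Bank reserves −$913B, Currency in circulation +$424B, Government deposits +$273B
Commercial banking system:
  Assets:      Reserves at CB −$913B, Securities +$125B, Foreign assets +$91B
  Liabilities: Checkable deposits −$697B
Change in total Fed assets = -$216 billion.

-$216 billion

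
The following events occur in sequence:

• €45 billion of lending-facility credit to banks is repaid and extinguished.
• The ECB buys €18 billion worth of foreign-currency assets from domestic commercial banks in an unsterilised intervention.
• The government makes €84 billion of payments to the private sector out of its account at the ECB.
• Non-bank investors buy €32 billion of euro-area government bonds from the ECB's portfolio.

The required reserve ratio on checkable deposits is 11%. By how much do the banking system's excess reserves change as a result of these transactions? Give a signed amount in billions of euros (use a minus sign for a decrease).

+€19.28 billion

Discount-window repayment €45 billion: reserves −€45B, deposits 0.
FX purchase €18 billion: reserves +€18B, deposits 0.
Government spending €84 billion: reserves +€84B, deposits +€84B.
Asset sale (to non-banks) €32 billion: reserves −€32B, deposits −€32B.
Totals: Δreserves = +€25B, Δdeposits = +€52B.
Δrequired reserves = 11% × +€52B = +€5.72B.
Δexcess reserves = Δreserves − Δrequired = +€25B − (+€5.72B) = +€19.28 billion.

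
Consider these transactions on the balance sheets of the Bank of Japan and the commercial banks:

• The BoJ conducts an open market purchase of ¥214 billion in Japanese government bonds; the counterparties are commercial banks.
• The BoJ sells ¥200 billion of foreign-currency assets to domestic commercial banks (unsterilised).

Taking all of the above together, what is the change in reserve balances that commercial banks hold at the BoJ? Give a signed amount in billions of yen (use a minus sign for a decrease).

+¥14 billion

OMO purchase (from banks) ¥214 billion: the BoJ pays by crediting reserve accounts → +¥214B.
FX sale ¥200 billion: the buying banks pay out of their reserve balances → −¥200B.
Net: 214 − 200 = +¥14 billion.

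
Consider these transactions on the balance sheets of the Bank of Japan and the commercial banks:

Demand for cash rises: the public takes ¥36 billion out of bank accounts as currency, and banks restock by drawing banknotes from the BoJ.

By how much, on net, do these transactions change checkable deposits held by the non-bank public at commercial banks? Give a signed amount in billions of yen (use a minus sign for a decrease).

-¥36 billion

BoJ balance sheet:
  Assets:      no change
  Liabilities: Bank reserves −¥36B, Currency in circulation +¥36B
Commercial banking system:
  Assets:      Reserves at CB −¥36B
  Liabilities: Checkable deposits −¥36B
So the change in checkable deposits held by the non-bank public at commercial banks is -¥36 billion.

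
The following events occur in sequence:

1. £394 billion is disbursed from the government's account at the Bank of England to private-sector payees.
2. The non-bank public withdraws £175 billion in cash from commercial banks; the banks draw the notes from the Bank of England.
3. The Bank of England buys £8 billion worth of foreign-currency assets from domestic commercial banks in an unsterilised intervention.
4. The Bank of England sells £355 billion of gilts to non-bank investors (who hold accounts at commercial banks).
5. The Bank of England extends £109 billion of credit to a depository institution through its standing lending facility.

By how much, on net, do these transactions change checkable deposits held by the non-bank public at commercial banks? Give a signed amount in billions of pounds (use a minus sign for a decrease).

Government spending £394 billion: non-bank counterparties' bank balances rise → +£394B.
Currency withdrawal £175 billion: non-bank counterparties' bank balances fall → −£175B.
FX purchase £8 billion: the counterparty is a bank, so public deposits are unchanged → 0.
Asset sale (to non-banks) £355 billion: non-bank counterparties' bank balances fall → −£355B.
Discount-window loan £109 billion: the counterparty is a bank, so public deposits are unchanged → 0.
Net: 394 − 175 + 0 − 355 + 0 = -£136 billion.

-£136 billion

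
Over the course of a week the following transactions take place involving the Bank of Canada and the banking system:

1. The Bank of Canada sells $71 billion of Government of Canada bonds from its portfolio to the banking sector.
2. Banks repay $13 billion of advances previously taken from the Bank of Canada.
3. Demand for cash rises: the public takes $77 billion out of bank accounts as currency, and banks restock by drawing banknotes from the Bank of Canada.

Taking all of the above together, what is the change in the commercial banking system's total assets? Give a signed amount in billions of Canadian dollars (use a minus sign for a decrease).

-$90 billion

Bank of Canada balance sheet:
  Assets:      Securities −$71B, Loans to banks −$13B
  Liabilities: Bank reserves −$161B, Currency in circulation +$77B
Commercial banking system:
  Assets:      Reserves at CB −$161B, Securities +$71B
  Liabilities: Checkable deposits −$77B, Borrowings from CB −$13B
Change in total bank assets = -$90 billion.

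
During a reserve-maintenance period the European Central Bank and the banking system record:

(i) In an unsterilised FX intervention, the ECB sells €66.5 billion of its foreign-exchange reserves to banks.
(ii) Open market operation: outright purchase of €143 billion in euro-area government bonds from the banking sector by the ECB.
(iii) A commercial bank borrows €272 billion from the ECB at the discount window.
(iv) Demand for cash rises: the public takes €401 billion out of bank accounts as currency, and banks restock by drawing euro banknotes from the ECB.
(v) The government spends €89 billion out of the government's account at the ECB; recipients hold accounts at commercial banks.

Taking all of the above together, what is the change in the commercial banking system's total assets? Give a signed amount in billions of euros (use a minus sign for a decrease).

FX sale €66.5 billion: just an asset swap on bank balance sheets → 0.
OMO purchase (from banks) €143 billion: just an asset swap on bank balance sheets → 0.
Discount-window loan €272 billion: bank balance sheets expand → +€272B.
Currency withdrawal €401 billion: bank balance sheets shrink → −€401B.
Government spending €89 billion: bank balance sheets expand → +€89B.
Net: 0 + 0 + 272 − 401 + 89 = -€40 billion.

-€40 billion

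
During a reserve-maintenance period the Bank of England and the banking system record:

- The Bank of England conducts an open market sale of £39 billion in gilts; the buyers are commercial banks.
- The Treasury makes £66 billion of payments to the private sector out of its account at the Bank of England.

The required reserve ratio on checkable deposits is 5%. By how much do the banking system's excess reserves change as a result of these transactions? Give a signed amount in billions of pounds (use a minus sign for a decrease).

OMO sale (to banks) £39 billion: reserves −£39B, deposits 0.
Government spending £66 billion: reserves +£66B, deposits +£66B.
Totals: Δreserves = +£27B, Δdeposits = +£66B.
Δrequired reserves = 5% × +£66B = +£3.3B.
Δexcess reserves = Δreserves − Δrequired = +£27B − (+£3.3B) = +£23.7 billion.

+£23.7 billion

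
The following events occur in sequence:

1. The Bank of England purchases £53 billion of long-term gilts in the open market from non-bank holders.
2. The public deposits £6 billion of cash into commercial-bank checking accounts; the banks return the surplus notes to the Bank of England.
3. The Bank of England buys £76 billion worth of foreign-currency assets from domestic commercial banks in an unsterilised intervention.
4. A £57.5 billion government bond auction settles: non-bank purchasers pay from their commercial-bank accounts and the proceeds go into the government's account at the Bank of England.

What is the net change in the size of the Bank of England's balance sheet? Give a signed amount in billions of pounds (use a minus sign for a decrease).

Bank of England balance sheet:
  Assets:      Securities +£53B, Foreign assets +£76B
  Liabilities: Bank reserves +£77.5B, Currency in circulation −£6B, Government deposits +£57.5B
Commercial banking system:
  Assets:      Reserves at CB +£77.5B, Foreign assets −£76B
  Liabilities: Checkable deposits +£1.5B
Change in total Bank of England assets = +£129 billion.

+£129 billion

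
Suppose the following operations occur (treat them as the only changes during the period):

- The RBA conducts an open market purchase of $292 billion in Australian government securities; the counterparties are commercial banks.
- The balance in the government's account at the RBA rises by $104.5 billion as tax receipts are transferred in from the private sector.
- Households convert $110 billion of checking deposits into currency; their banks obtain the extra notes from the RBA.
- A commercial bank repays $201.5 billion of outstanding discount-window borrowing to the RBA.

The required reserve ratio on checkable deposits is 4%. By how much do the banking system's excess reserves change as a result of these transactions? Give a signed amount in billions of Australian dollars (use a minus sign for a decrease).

OMO purchase (from banks) $292 billion: reserves +$292B, deposits 0.
Government account inflow $104.5 billion: reserves −$104.5B, deposits −$104.5B.
Currency withdrawal $110 billion: reserves −$110B, deposits −$110B.
Discount-window repayment $201.5 billion: reserves −$201.5B, deposits 0.
Totals: Δreserves = −$124B, Δdeposits = −$214.5B.
Δrequired reserves = 4% × −$214.5B = −$8.58B.
Δexcess reserves = Δreserves − Δrequired = −$124B − (−$8.58B) = -$115.42 billion.

-$115.42 billion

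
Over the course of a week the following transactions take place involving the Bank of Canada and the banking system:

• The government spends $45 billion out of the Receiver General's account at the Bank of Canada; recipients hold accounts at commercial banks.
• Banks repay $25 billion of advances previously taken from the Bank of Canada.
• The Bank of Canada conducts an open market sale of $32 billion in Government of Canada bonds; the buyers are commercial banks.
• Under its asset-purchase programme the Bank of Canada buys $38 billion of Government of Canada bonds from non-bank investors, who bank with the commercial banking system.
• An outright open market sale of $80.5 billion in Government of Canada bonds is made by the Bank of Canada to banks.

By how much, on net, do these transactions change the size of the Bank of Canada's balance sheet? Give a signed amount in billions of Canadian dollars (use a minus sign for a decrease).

Bank of Canada balance sheet:
  Assets:      Securities −$74.5B, Loans to banks −$25B
  Liabilities: Bank reserves −$54.5B, Government deposits −$45B
Change in total Bank of Canada assets = -$99.5 billion.

-$99.5 billion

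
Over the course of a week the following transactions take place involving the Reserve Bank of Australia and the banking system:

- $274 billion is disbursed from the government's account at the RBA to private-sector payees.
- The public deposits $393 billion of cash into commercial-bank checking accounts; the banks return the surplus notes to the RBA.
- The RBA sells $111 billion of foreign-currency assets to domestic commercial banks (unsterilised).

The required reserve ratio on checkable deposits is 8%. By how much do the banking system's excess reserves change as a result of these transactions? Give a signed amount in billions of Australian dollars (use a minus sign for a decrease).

Government spending $274 billion: reserves +$274B, deposits +$274B.
Currency deposit $393 billion: reserves +$393B, deposits +$393B.
FX sale $111 billion: reserves −$111B, deposits 0.
Totals: Δreserves = +$556B, Δdeposits = +$667B.
Δrequired reserves = 8% × +$667B = +$53.36B.
Δexcess reserves = Δreserves − Δrequired = +$556B − (+$53.36B) = +$502.64 billion.

+$502.64 billion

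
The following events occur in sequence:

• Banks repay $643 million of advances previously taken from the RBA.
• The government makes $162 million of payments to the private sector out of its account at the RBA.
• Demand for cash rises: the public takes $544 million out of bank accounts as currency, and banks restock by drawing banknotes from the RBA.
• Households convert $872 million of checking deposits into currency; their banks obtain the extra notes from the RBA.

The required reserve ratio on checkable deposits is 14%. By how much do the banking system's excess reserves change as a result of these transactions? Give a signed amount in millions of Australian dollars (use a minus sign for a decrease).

-$1721.44 million

Discount-window repayment $643 million: reserves −$643M, deposits 0.
Government spending $162 million: reserves +$162M, deposits +$162M.
Currency withdrawal $544 million: reserves −$544M, deposits −$544M.
Currency withdrawal $872 million: reserves −$872M, deposits −$872M.
Totals: Δreserves = −$1897M, Δdeposits = −$1254M.
Δrequired reserves = 14% × −$1254M = −$175.56M.
Δexcess reserves = Δreserves − Δrequired = −$1897M − (−$175.56M) = -$1721.44 million.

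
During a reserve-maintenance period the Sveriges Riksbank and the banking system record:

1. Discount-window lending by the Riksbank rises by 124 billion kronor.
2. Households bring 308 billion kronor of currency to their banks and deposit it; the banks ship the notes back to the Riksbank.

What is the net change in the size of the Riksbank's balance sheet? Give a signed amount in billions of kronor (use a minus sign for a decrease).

+124 billion

Riksbank balance sheet:
  Assets:      Loans to banks +124B
  Liabilities: Bank reserves +432B, Currency in circulation −308B
Commercial banking system:
  Assets:      Reserves at CB +432B
  Liabilities: Checkable deposits +308B, Borrowings from CB +124B
Change in total Riksbank assets = +124 billion.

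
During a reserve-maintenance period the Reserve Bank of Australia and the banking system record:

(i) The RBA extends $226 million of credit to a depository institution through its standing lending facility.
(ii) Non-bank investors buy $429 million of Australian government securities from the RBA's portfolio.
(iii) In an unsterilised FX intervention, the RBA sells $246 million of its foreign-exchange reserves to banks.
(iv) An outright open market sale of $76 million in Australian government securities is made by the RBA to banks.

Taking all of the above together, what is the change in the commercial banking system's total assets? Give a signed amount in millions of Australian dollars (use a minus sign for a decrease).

Discount-window loan $226 million: bank balance sheets expand → +$226M.
Asset sale (to non-banks) $429 million: bank balance sheets shrink → −$429M.
FX sale $246 million: just an asset swap on bank balance sheets → 0.
OMO sale (to banks) $76 million: just an asset swap on bank balance sheets → 0.
Net: 226 − 429 + 0 + 0 = -$203 million.

-$203 million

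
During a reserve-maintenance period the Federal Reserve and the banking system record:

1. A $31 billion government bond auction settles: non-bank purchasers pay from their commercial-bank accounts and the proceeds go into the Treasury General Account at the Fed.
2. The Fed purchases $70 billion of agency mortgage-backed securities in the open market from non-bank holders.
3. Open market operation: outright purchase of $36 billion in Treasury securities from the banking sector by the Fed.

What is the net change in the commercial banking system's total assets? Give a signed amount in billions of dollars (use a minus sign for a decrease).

Fed balance sheet:
  Assets:      Securities +$106B
  Liabilities: Bank reserves +$75B, Government deposits +$31B
Commercial banking system:
  Assets:      Reserves at CB +$75B, Securities −$36B
  Liabilities: Checkable deposits +$39B
Change in total bank assets = +$39 billion.

+$39 billion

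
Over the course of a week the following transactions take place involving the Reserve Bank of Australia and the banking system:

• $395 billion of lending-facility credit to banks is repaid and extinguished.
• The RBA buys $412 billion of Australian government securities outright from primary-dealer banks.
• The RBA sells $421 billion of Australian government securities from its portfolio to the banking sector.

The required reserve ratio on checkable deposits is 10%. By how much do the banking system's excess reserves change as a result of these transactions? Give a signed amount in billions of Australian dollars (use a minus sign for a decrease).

Discount-window repayment $395 billion: reserves −$395B, deposits 0.
OMO purchase (from banks) $412 billion: reserves +$412B, deposits 0.
OMO sale (to banks) $421 billion: reserves −$421B, deposits 0.
Totals: Δreserves = −$404B, Δdeposits = 0.
Δrequired reserves = 10% × 0 = 0.
Δexcess reserves = Δreserves − Δrequired = −$404B − (0) = -$404 billion.

-$404 billion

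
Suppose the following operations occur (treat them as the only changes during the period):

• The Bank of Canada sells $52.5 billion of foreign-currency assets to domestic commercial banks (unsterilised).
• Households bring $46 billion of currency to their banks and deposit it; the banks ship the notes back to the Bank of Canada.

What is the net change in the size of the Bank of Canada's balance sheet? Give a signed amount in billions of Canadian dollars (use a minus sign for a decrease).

FX sale $52.5 billion: a Bank of Canada asset is shed → −$52.5B.
Currency deposit $46 billion: only the composition of liabilities changes → 0.
Net: −52.5 + 0 = -$52.5 billion.

-$52.5 billion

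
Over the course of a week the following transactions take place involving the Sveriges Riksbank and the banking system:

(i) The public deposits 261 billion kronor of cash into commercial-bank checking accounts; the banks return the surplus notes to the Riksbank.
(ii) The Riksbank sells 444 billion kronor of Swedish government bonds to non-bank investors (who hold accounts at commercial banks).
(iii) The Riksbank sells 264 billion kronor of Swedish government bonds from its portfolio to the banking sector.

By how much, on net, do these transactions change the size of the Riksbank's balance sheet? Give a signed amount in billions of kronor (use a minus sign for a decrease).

Currency deposit 261 billion kronor: only the composition of liabilities changes → 0.
Asset sale (to non-banks) 444 billion kronor: a Riksbank asset is shed → −444B.
OMO sale (to banks) 264 billion kronor: a Riksbank asset is shed → −264B.
Net: 0 − 444 − 264 = -708 billion.

-708 billion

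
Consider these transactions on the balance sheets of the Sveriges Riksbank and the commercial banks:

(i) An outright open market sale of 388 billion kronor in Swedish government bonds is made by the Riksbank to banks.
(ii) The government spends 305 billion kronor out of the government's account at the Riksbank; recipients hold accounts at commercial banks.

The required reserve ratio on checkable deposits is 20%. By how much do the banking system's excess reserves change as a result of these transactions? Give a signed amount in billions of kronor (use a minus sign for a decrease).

-144 billion

OMO sale (to banks) 388 billion kronor: reserves −388B, deposits 0.
Government spending 305 billion kronor: reserves +305B, deposits +305B.
Totals: Δreserves = −83B, Δdeposits = +305B.
Δrequired reserves = 20% × +305B = +61B.
Δexcess reserves = Δreserves − Δrequired = −83B − (+61B) = -144 billion.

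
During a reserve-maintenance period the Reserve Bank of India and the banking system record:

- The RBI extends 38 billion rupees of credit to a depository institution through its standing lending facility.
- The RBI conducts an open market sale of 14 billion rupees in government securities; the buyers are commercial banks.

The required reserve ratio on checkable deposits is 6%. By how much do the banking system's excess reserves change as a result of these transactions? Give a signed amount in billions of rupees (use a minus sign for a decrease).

+24 billion

Discount-window loan 38 billion rupees: reserves +38B, deposits 0.
OMO sale (to banks) 14 billion rupees: reserves −14B, deposits 0.
Totals: Δreserves = +24B, Δdeposits = 0.
Δrequired reserves = 6% × 0 = 0.
Δexcess reserves = Δreserves − Δrequired = +24B − (0) = +24 billion.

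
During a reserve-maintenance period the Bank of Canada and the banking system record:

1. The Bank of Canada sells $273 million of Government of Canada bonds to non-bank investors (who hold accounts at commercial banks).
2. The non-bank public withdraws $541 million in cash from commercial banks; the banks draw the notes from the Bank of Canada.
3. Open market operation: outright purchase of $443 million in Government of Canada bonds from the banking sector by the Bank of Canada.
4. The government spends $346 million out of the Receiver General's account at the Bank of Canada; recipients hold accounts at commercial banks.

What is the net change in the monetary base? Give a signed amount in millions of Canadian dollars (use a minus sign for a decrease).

+$516 million

Asset sale (to non-banks) $273 million: Bank of Canada balance sheet contracts → −$273M.
Currency withdrawal $541 million: just a shift between currency and reserves — both are base money → 0.
OMO purchase (from banks) $443 million: Bank of Canada balance sheet expands → +$443M.
Government spending $346 million: a non-base liability converts back to reserves → +$346M.
Net: −273 + 0 + 443 + 346 = +$516 million.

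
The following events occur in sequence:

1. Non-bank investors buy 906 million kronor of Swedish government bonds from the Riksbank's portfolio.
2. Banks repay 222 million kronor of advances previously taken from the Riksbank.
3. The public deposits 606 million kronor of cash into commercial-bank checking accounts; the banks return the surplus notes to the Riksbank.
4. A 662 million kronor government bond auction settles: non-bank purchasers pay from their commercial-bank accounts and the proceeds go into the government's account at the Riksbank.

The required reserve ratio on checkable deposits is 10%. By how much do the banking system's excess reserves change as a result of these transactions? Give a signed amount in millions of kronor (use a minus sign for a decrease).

Asset sale (to non-banks) 906 million kronor: reserves −906M, deposits −906M.
Discount-window repayment 222 million kronor: reserves −222M, deposits 0.
Currency deposit 606 million kronor: reserves +606M, deposits +606M.
Government account inflow 662 million kronor: reserves −662M, deposits −662M.
Totals: Δreserves = −1184M, Δdeposits = −962M.
Δrequired reserves = 10% × −962M = −96.2M.
Δexcess reserves = Δreserves − Δrequired = −1184M − (−96.2M) = -1087.8 million.

-1087.8 million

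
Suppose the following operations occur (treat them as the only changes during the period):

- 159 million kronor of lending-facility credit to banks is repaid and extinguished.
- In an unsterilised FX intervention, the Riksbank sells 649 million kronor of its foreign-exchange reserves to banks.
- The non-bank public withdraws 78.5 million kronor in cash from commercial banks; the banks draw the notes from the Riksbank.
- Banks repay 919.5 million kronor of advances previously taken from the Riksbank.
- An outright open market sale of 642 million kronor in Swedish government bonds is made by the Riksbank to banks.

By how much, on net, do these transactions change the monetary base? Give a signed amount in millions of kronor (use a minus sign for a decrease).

-2369.5 million

Riksbank balance sheet:
  Assets:      Securities −642M, Loans to banks −1078.5M, Foreign assets −649M
  Liabilities: Bank reserves −2448M, Currency in circulation +78.5M
Commercial banking system:
  Assets:      Reserves at CB −2448M, Securities +642M, Foreign assets +649M
  Liabilities: Checkable deposits −78.5M, Borrowings from CB −1078.5M
Monetary base = currency + reserves: +78.5M + (−2448M) = -2369.5 million.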